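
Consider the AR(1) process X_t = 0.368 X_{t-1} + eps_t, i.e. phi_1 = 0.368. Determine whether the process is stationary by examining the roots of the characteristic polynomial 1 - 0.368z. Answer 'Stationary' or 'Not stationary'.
\text{Stationary}

The AR(p) characteristic polynomial is P(z) = 1 - 0.368z.
Stationarity requires all roots to lie outside the unit circle, i.e. |z| > 1 for every root.
This is linear in z: 1 + (-0.368) z = 0  =>  z = -1/(-0.368) = 2.717391,  |z| = 2.717391.
Moduli of all roots: 2.7174.
All moduli strictly greater than 1? Yes.
Verdict: Stationary.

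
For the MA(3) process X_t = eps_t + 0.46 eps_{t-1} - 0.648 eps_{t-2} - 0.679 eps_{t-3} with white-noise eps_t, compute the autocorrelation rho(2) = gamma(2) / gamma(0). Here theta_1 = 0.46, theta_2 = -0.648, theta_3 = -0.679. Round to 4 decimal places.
\rho(2) = -0.4589

For an MA(q) process with theta_0 = 1, the autocovariance is
  gamma(k) = sigma^2 * sum_{i=0..q-k} theta_i * theta_{i+k},
and rho(k) = gamma(k) / gamma(0). Sigma^2 cancels.
  numerator   = (1)*(-0.648) + (0.46)*(-0.679) = -0.96034.
  denominator = (1)^2 + (0.46)^2 + (-0.648)^2 + (-0.679)^2 = 2.092545.
  rho(2) = -0.96034 / 2.092545 = -0.4589.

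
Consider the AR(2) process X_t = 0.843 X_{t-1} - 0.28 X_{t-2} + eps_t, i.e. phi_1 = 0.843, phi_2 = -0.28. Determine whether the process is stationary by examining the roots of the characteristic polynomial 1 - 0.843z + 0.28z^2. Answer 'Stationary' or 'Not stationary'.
\text{Stationary}

The AR(p) characteristic polynomial is P(z) = 1 - 0.843z + 0.28z^2.
Stationarity requires all roots to lie outside the unit circle, i.e. |z| > 1 for every root.
Set 1 + (-0.843) z + (0.28) z^2 = 0, i.e. a z^2 + b z + c = 0 with a = 0.28, b = -0.843, c = 1.
Discriminant D = b^2 - 4ac = (-0.843)^2 - 4*(0.28)*1 = 0.710649 - (1.12) = -0.409351.
D < 0, so the roots are the complex-conjugate pair z = (-b +/- i sqrt(-D)) / (2a) = 1.5054 +/- 1.1425i.
For a conjugate pair |z|^2 = z * conj(z) = (product of roots) = c/a = 1/(0.28) = 3.571429, so |z| = sqrt(3.571429) = 1.8898 for both roots.
Moduli of all roots: 1.8898, 1.8898.
All moduli strictly greater than 1? Yes.
Verdict: Stationary.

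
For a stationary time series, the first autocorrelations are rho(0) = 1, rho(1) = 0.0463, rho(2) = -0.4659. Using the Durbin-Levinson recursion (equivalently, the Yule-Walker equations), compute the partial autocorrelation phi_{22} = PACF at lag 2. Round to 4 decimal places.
\phi_{22} = -0.4690

The PACF at lag k is phi_{kk}, the last component of the solution
to the Yule-Walker system G_k phi = r_k where
  (G_k)_{ij} = rho(|i - j|), (r_k)_i = rho(i), i,j = 1..k.
Equivalently, Durbin-Levinson gives phi_{kk} iteratively:
  phi_{11} = rho(1)
  phi_{kk} = [rho(k) - sum_{j=1..k-1} phi_{k-1,j} rho(k-j)]
            / [1 - sum_{j=1..k-1} phi_{k-1,j} rho(j)],
  phi_{k,j} = phi_{k-1,j} - phi_{kk} phi_{k-1,k-j},  j = 1..k-1.
Step k = 1:
  phi_11 = rho(1) = 0.0463.
Step k = 2:
  phi_22 = [rho(2) - phi_11 rho(1)] / [1 - phi_11 rho(1)] = [-0.4659 - (0.0463)(0.0463)] / [1 - (0.0463)(0.0463)]
         = -0.46804369 / 0.99785631 = -0.469.
Therefore phi_{22} = -0.4690.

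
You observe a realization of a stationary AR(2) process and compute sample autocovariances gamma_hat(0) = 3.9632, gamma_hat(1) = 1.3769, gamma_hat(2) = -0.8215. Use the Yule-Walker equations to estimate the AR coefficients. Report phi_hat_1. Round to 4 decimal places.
\hat\phi_{1} = 0.4770

The Yule-Walker equations for an AR(p) process read, in matrix form,
  Gamma_p phi = r_p,   with   (Gamma_p)_{ij} = gamma(|i - j|),
                       (r_p)_i = gamma(i),   i,j = 1..p.
Substitute the sample gammas (Toeplitz matrix and right-hand side of size 2):
  Gamma_p = [[3.9632, 1.3769], [1.3769, 3.9632]]
  r_p     = [1.3769, -0.8215]
Written out:
  3.9632 phi_1 + 1.3769 phi_2 = 1.3769
  1.3769 phi_1 + 3.9632 phi_2 = -0.8215
Solve by Cramer's rule:
  det = gamma(0)^2 - gamma(1)^2 = (3.9632)^2 - (1.3769)^2 = 15.70695424 - 1.89585361 = 13.81110063
  phi_hat_1 = [gamma(1) gamma(0) - gamma(1) gamma(2)] / det = [(1.3769)(3.9632) - (1.3769)(-0.8215)] / 13.81110063 = 6.58805343 / 13.81110063 = 0.477
  phi_hat_2 = [gamma(0) gamma(2) - gamma(1)^2] / det = [(3.9632)(-0.8215) - (1.3769)^2] / 13.81110063 = -5.15162241 / 13.81110063 = -0.373
So phi_hat = [0.4770, -0.3730].
Therefore phi_hat_1 = 0.4770.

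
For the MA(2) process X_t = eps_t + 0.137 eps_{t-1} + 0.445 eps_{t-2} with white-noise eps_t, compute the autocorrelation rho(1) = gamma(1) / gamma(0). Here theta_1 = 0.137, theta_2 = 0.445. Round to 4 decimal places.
\rho(1) = 0.1627

For an MA(q) process with theta_0 = 1, the autocovariance is
  gamma(k) = sigma^2 * sum_{i=0..q-k} theta_i * theta_{i+k},
and rho(k) = gamma(k) / gamma(0). Sigma^2 cancels.
  numerator   = (1)*(0.137) + (0.137)*(0.445) = 0.197965.
  denominator = (1)^2 + (0.137)^2 + (0.445)^2 = 1.216794.
  rho(1) = 0.197965 / 1.216794 = 0.1627.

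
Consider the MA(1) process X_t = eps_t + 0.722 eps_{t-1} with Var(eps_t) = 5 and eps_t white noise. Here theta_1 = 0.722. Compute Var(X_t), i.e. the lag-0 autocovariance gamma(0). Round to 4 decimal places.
\gamma(0) = 7.6064

For an MA(q) process X_t = eps_t + sum_i theta_i eps_{t-i} with
Var(eps_t) = sigma^2, the variance is
  gamma(0) = sigma^2 * (1 + sum_i theta_i^2).
  sum_i theta_i^2 = (0.722)^2 = 0.521284.
  gamma(0) = 5 * (1 + 0.521284) = 5 * 1.521284 = 7.60642, which rounds to 7.6064.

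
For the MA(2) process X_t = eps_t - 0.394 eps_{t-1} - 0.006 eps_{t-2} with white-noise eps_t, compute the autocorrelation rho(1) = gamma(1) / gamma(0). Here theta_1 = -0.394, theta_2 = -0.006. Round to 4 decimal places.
\rho(1) = -0.3390

For an MA(q) process with theta_0 = 1, the autocovariance is
  gamma(k) = sigma^2 * sum_{i=0..q-k} theta_i * theta_{i+k},
and rho(k) = gamma(k) / gamma(0). Sigma^2 cancels.
  numerator   = (1)*(-0.394) + (-0.394)*(-0.006) = -0.391636.
  denominator = (1)^2 + (-0.394)^2 + (-0.006)^2 = 1.155272.
  rho(1) = -0.391636 / 1.155272 = -0.3390.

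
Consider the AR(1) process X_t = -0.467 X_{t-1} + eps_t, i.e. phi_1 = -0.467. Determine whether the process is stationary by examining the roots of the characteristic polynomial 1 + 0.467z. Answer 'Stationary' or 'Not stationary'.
\text{Stationary}

The AR(p) characteristic polynomial is P(z) = 1 + 0.467z.
Stationarity requires all roots to lie outside the unit circle, i.e. |z| > 1 for every root.
This is linear in z: 1 + (0.467) z = 0  =>  z = -1/(0.467) = -2.141328,  |z| = 2.141328.
Moduli of all roots: 2.1413.
All moduli strictly greater than 1? Yes.
Verdict: Stationary.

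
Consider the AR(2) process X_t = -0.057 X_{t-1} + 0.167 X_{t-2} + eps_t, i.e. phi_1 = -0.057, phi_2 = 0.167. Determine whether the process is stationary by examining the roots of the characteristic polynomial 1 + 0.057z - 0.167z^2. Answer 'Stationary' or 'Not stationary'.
\text{Stationary}

The AR(p) characteristic polynomial is P(z) = 1 + 0.057z - 0.167z^2.
Stationarity requires all roots to lie outside the unit circle, i.e. |z| > 1 for every root.
Set 1 + (0.057) z + (-0.167) z^2 = 0, i.e. a z^2 + b z + c = 0 with a = -0.167, b = 0.057, c = 1.
Discriminant D = b^2 - 4ac = (0.057)^2 - 4*(-0.167)*1 = 0.003249 - (-0.668) = 0.671249.
D >= 0, so the roots are real: z = (-b +/- sqrt(D)) / (2a) = (-0.057 +/- 0.819298) / (-0.334).
  z_1 = (-0.057 + 0.819298) / (-0.334) = -2.2823,   |z_1| = 2.2823.
  z_2 = (-0.057 - 0.819298) / (-0.334) = 2.6236,   |z_2| = 2.6236.
Moduli of all roots: 2.2823, 2.6236.
All moduli strictly greater than 1? Yes.
Verdict: Stationary.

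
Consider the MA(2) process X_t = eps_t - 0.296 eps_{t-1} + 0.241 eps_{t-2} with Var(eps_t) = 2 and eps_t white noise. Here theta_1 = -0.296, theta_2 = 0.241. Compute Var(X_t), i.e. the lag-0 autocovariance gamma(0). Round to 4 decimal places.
\gamma(0) = 2.2914

For an MA(q) process X_t = eps_t + sum_i theta_i eps_{t-i} with
Var(eps_t) = sigma^2, the variance is
  gamma(0) = sigma^2 * (1 + sum_i theta_i^2).
  sum_i theta_i^2 = (-0.296)^2 + (0.241)^2 = 0.087616 + 0.058081 = 0.145697.
  gamma(0) = 2 * (1 + 0.145697) = 2 * 1.145697 = 2.291394, which rounds to 2.2914.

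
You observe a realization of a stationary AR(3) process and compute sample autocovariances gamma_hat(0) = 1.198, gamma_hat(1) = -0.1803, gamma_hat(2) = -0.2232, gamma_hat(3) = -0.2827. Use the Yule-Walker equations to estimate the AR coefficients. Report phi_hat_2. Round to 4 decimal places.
\hat\phi_{2} = -0.2730

The Yule-Walker equations for an AR(p) process read, in matrix form,
  Gamma_p phi = r_p,   with   (Gamma_p)_{ij} = gamma(|i - j|),
                       (r_p)_i = gamma(i),   i,j = 1..p.
Substitute the sample gammas (Toeplitz matrix and right-hand side of size 3):
  Gamma_p = [[1.198, -0.1803, -0.2232], [-0.1803, 1.198, -0.1803], [-0.2232, -0.1803, 1.198]]
  r_p     = [-0.1803, -0.2232, -0.2827]
Written out (R1..R3):
  (R1) 1.198 phi_1 - 0.1803 phi_2 - 0.2232 phi_3 = -0.1803
  (R2) -0.1803 phi_1 + 1.198 phi_2 - 0.1803 phi_3 = -0.2232
  (R3) -0.2232 phi_1 - 0.1803 phi_2 + 1.198 phi_3 = -0.2827
Gaussian elimination:
  R2 <- R2 - (-0.1803/1.198) R1 = R2 - (-0.150501) R1:  1.170865 phi_2 - 0.213892 phi_3 = -0.250335
  R3 <- R3 - (-0.2232/1.198) R1 = R3 - (-0.186311) R1:  -0.213892 phi_2 + 1.156415 phi_3 = -0.316292
  R3 <- R3 - (-0.213892/1.170865) R2 = R3 - (-0.182678) R2:  1.117342 phi_3 = -0.362023
Back-substitution:
  phi_hat_3 = -0.362023 / 1.117342 = -0.324003
  phi_hat_2 = (-0.250335 - (-0.213892)(-0.324003)) / 1.170865 = -0.272992
  phi_hat_1 = (-0.1803 - (-0.1803)(-0.272992) - (-0.2232)(-0.324003)) / 1.198 = -0.251952
So phi_hat = [-0.2520, -0.2730, -0.3240].
Therefore phi_hat_2 = -0.2730.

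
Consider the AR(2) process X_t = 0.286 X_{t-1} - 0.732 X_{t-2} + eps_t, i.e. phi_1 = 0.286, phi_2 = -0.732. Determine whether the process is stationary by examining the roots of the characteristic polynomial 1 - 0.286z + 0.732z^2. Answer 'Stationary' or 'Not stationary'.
\text{Stationary}

The AR(p) characteristic polynomial is P(z) = 1 - 0.286z + 0.732z^2.
Stationarity requires all roots to lie outside the unit circle, i.e. |z| > 1 for every root.
Set 1 + (-0.286) z + (0.732) z^2 = 0, i.e. a z^2 + b z + c = 0 with a = 0.732, b = -0.286, c = 1.
Discriminant D = b^2 - 4ac = (-0.286)^2 - 4*(0.732)*1 = 0.081796 - (2.928) = -2.846204.
D < 0, so the roots are the complex-conjugate pair z = (-b +/- i sqrt(-D)) / (2a) = 0.1954 +/- 1.1524i.
For a conjugate pair |z|^2 = z * conj(z) = (product of roots) = c/a = 1/(0.732) = 1.36612, so |z| = sqrt(1.36612) = 1.1688 for both roots.
Moduli of all roots: 1.1688, 1.1688.
All moduli strictly greater than 1? Yes.
Verdict: Stationary.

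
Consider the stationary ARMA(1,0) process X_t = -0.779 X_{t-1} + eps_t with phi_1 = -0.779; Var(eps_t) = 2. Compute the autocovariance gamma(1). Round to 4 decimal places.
\gamma(1) = -3.9628

Multiply the model equation by X_{t-k} and take expectations. With theta_0 = psi_0 = 1 and psi_j the MA(infinity) weights, this gives
  gamma(k) - sum_i phi_i gamma(k-i) = c_k,
  c_k = sigma^2 * sum_{j=k..q} theta_j psi_{j-k}   (c_k = 0 for k > q),
using gamma(-m) = gamma(m).
Pure AR (q = 0): c_0 = sigma^2 = 2, c_k = 0 for k >= 1.
Equations for k = 0 and k = 1 (AR order 1):
  gamma(0) = phi_1 gamma(1) + c_0
  gamma(1) = phi_1 gamma(0) + c_1
Substituting the second into the first: gamma(0) (1 - phi_1^2) = c_0 + phi_1 c_1, so
  gamma(0) = c_0 / (1 - phi_1^2) = 2 / (1 - (-0.779)^2) = 2 / 0.393159 = 5.087.
  gamma(1) = phi_1 gamma(0) = (-0.779)(5.087) = -3.962773.
Therefore gamma(1) = -3.9628 (to 4 decimal places).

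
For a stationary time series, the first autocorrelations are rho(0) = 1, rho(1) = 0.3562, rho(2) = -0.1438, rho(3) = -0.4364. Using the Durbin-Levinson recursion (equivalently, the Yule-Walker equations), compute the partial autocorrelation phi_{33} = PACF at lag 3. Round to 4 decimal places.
\phi_{33} = -0.3280

The PACF at lag k is phi_{kk}, the last component of the solution
to the Yule-Walker system G_k phi = r_k where
  (G_k)_{ij} = rho(|i - j|), (r_k)_i = rho(i), i,j = 1..k.
Equivalently, Durbin-Levinson gives phi_{kk} iteratively:
  phi_{11} = rho(1)
  phi_{kk} = [rho(k) - sum_{j=1..k-1} phi_{k-1,j} rho(k-j)]
            / [1 - sum_{j=1..k-1} phi_{k-1,j} rho(j)],
  phi_{k,j} = phi_{k-1,j} - phi_{kk} phi_{k-1,k-j},  j = 1..k-1.
Step k = 1:
  phi_11 = rho(1) = 0.3562.
Step k = 2:
  phi_22 = [rho(2) - phi_11 rho(1)] / [1 - phi_11 rho(1)] = [-0.1438 - (0.3562)(0.3562)] / [1 - (0.3562)(0.3562)]
         = -0.27067844 / 0.87312156 = -0.310012.
  Update: phi_21 = phi_11 - phi_22 phi_11 = 0.3562 - (-0.310012)(0.3562) = 0.466626.
Step k = 3:
  phi_33 = [rho(3) - phi_21 rho(2) - phi_22 rho(1)] / [1 - phi_21 rho(1) - phi_22 rho(2)]
    numerator   = -0.4364 - (0.466626)(-0.1438) - (-0.310012)(0.3562) = -0.25887274
    denominator = 1 - (0.466626)(0.3562) - (-0.310012)(-0.1438) = 0.78920791
  phi_33 = -0.25887274 / 0.78920791 = -0.328.
Therefore phi_{33} = -0.3280.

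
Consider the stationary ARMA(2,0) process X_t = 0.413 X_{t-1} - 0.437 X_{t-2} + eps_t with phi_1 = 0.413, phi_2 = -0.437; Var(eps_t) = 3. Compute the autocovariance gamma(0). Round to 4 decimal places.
\gamma(0) = 4.0420

Multiply the model equation by X_{t-k} and take expectations. With theta_0 = psi_0 = 1 and psi_j the MA(infinity) weights, this gives
  gamma(k) - sum_i phi_i gamma(k-i) = c_k,
  c_k = sigma^2 * sum_{j=k..q} theta_j psi_{j-k}   (c_k = 0 for k > q),
using gamma(-m) = gamma(m).
Pure AR (q = 0): c_0 = sigma^2 = 3, c_k = 0 for k >= 1.
Equations for k = 0, 1, 2 (AR order 2, c_2 = 0):
  (E0) gamma(0) = phi_1 gamma(1) + phi_2 gamma(2) + c_0
  (E1) gamma(1) = phi_1 gamma(0) + phi_2 gamma(1) + c_1
  (E2) gamma(2) = phi_1 gamma(1) + phi_2 gamma(0)
From (E1): gamma(1) = A gamma(0) + B with
  A = phi_1 / (1 - phi_2) = 0.413 / 1.437 = 0.287404,   B = c_1 / (1 - phi_2) = 0 / 1.437 = 0.
Insert (E2) into (E0): gamma(0) (1 - phi_2^2) = phi_1 (1 + phi_2) gamma(1) + c_0.
  phi_1 (1 + phi_2) = (0.413)(0.563) = 0.232519,   1 - phi_2^2 = 0.809031.
Replace gamma(1) by A gamma(0) + B and collect gamma(0):
  gamma(0) [0.809031 - (0.232519)(0.287404)] = c_0 = 3
  gamma(0) * 0.742204 = 3
  gamma(0) = 3 / 0.742204 = 4.042015.
Therefore gamma(0) = 4.0420 (to 4 decimal places).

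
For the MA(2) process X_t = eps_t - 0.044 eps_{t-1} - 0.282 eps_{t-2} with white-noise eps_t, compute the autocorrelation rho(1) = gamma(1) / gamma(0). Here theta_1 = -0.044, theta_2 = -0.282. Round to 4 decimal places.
\rho(1) = -0.0292

For an MA(q) process with theta_0 = 1, the autocovariance is
  gamma(k) = sigma^2 * sum_{i=0..q-k} theta_i * theta_{i+k},
and rho(k) = gamma(k) / gamma(0). Sigma^2 cancels.
  numerator   = (1)*(-0.044) + (-0.044)*(-0.282) = -0.031592.
  denominator = (1)^2 + (-0.044)^2 + (-0.282)^2 = 1.08146.
  rho(1) = -0.031592 / 1.08146 = -0.0292.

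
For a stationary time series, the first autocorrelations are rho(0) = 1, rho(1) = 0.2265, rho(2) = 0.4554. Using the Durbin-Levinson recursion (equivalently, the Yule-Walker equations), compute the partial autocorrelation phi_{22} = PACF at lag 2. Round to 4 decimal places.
\phi_{22} = 0.4259

The PACF at lag k is phi_{kk}, the last component of the solution
to the Yule-Walker system G_k phi = r_k where
  (G_k)_{ij} = rho(|i - j|), (r_k)_i = rho(i), i,j = 1..k.
Equivalently, Durbin-Levinson gives phi_{kk} iteratively:
  phi_{11} = rho(1)
  phi_{kk} = [rho(k) - sum_{j=1..k-1} phi_{k-1,j} rho(k-j)]
            / [1 - sum_{j=1..k-1} phi_{k-1,j} rho(j)],
  phi_{k,j} = phi_{k-1,j} - phi_{kk} phi_{k-1,k-j},  j = 1..k-1.
Step k = 1:
  phi_11 = rho(1) = 0.2265.
Step k = 2:
  phi_22 = [rho(2) - phi_11 rho(1)] / [1 - phi_11 rho(1)] = [0.4554 - (0.2265)(0.2265)] / [1 - (0.2265)(0.2265)]
         = 0.40409775 / 0.94869775 = 0.4259.
Therefore phi_{22} = 0.4259.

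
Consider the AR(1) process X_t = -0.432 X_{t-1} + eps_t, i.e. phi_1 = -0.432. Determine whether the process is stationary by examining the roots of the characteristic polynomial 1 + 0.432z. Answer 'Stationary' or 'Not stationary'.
\text{Stationary}

The AR(p) characteristic polynomial is P(z) = 1 + 0.432z.
Stationarity requires all roots to lie outside the unit circle, i.e. |z| > 1 for every root.
This is linear in z: 1 + (0.432) z = 0  =>  z = -1/(0.432) = -2.314815,  |z| = 2.314815.
Moduli of all roots: 2.3148.
All moduli strictly greater than 1? Yes.
Verdict: Stationary.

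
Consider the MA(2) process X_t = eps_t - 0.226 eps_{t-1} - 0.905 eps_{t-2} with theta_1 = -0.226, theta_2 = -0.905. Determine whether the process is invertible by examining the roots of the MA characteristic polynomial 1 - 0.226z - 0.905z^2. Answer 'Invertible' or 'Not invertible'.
\text{Not invertible}

The MA(q) characteristic polynomial is P(z) = 1 - 0.226z - 0.905z^2.
Invertibility requires all roots to lie outside the unit circle, i.e. |z| > 1 for every root.
Set 1 + (-0.226) z + (-0.905) z^2 = 0, i.e. a z^2 + b z + c = 0 with a = -0.905, b = -0.226, c = 1.
Discriminant D = b^2 - 4ac = (-0.226)^2 - 4*(-0.905)*1 = 0.051076 - (-3.62) = 3.671076.
D >= 0, so the roots are real: z = (-b +/- sqrt(D)) / (2a) = (0.226 +/- 1.916005) / (-1.81).
  z_1 = (0.226 + 1.916005) / (-1.81) = -1.1834,   |z_1| = 1.1834.
  z_2 = (0.226 - 1.916005) / (-1.81) = 0.9337,   |z_2| = 0.9337.
Moduli of all roots: 1.1834, 0.9337.
All moduli strictly greater than 1? No.
Verdict: Not invertible.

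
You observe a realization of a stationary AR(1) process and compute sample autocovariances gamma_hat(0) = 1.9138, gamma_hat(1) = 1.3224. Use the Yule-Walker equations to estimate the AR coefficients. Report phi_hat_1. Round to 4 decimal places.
\hat\phi_{1} = 0.6910

The Yule-Walker equations for an AR(p) process read, in matrix form,
  Gamma_p phi = r_p,   with   (Gamma_p)_{ij} = gamma(|i - j|),
                       (r_p)_i = gamma(i),   i,j = 1..p.
Substitute the sample gammas (Toeplitz matrix and right-hand side of size 1):
  Gamma_p = [[1.9138]]
  r_p     = [1.3224]
With p = 1 this is the single equation gamma(0) phi_1 = gamma(1):
  phi_hat_1 = gamma(1) / gamma(0) = 1.3224 / 1.9138 = 0.6910.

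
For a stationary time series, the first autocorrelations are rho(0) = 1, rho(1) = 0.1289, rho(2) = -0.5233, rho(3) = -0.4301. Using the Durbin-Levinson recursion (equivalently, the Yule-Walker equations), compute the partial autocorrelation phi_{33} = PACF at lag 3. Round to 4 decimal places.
\phi_{33} = -0.3710

The PACF at lag k is phi_{kk}, the last component of the solution
to the Yule-Walker system G_k phi = r_k where
  (G_k)_{ij} = rho(|i - j|), (r_k)_i = rho(i), i,j = 1..k.
Equivalently, Durbin-Levinson gives phi_{kk} iteratively:
  phi_{11} = rho(1)
  phi_{kk} = [rho(k) - sum_{j=1..k-1} phi_{k-1,j} rho(k-j)]
            / [1 - sum_{j=1..k-1} phi_{k-1,j} rho(j)],
  phi_{k,j} = phi_{k-1,j} - phi_{kk} phi_{k-1,k-j},  j = 1..k-1.
Step k = 1:
  phi_11 = rho(1) = 0.1289.
Step k = 2:
  phi_22 = [rho(2) - phi_11 rho(1)] / [1 - phi_11 rho(1)] = [-0.5233 - (0.1289)(0.1289)] / [1 - (0.1289)(0.1289)]
         = -0.53991521 / 0.98338479 = -0.549038.
  Update: phi_21 = phi_11 - phi_22 phi_11 = 0.1289 - (-0.549038)(0.1289) = 0.199671.
Step k = 3:
  phi_33 = [rho(3) - phi_21 rho(2) - phi_22 rho(1)] / [1 - phi_21 rho(1) - phi_22 rho(2)]
    numerator   = -0.4301 - (0.199671)(-0.5233) - (-0.549038)(0.1289) = -0.25484125
    denominator = 1 - (0.199671)(0.1289) - (-0.549038)(-0.5233) = 0.68695105
  phi_33 = -0.25484125 / 0.68695105 = -0.371.
Therefore phi_{33} = -0.3710.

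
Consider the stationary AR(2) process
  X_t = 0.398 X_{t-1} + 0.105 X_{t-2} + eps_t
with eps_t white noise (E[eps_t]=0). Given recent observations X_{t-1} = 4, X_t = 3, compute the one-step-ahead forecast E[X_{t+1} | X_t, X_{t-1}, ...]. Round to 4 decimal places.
E[X_{t+1} \mid \mathcal F_t] = 1.6140

For an AR(p) model X_t = c + sum_i phi_i X_{t-i} + eps_t, the
one-step-ahead conditional mean is
  E[X_{t+1} | X_t, ...] = c + sum_i phi_i X_{t+1-i}.
Substitute known values:
  E[X_{t+1} | ...] = (0.398) * (3) + (0.105) * (4)
                   = 1.6140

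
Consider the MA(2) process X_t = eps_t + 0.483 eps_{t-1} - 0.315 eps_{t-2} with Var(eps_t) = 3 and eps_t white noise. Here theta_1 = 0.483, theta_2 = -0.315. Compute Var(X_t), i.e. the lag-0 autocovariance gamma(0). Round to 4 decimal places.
\gamma(0) = 3.9975

For an MA(q) process X_t = eps_t + sum_i theta_i eps_{t-i} with
Var(eps_t) = sigma^2, the variance is
  gamma(0) = sigma^2 * (1 + sum_i theta_i^2).
  sum_i theta_i^2 = (0.483)^2 + (-0.315)^2 = 0.233289 + 0.099225 = 0.332514.
  gamma(0) = 3 * (1 + 0.332514) = 3 * 1.332514 = 3.997542, which rounds to 3.9975.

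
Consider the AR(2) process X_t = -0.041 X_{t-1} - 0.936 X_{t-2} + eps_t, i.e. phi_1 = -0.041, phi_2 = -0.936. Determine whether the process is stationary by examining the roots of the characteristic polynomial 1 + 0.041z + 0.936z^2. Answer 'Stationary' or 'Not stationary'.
\text{Stationary}

The AR(p) characteristic polynomial is P(z) = 1 + 0.041z + 0.936z^2.
Stationarity requires all roots to lie outside the unit circle, i.e. |z| > 1 for every root.
Set 1 + (0.041) z + (0.936) z^2 = 0, i.e. a z^2 + b z + c = 0 with a = 0.936, b = 0.041, c = 1.
Discriminant D = b^2 - 4ac = (0.041)^2 - 4*(0.936)*1 = 0.001681 - (3.744) = -3.742319.
D < 0, so the roots are the complex-conjugate pair z = (-b +/- i sqrt(-D)) / (2a) = -0.0219 +/- 1.0334i.
For a conjugate pair |z|^2 = z * conj(z) = (product of roots) = c/a = 1/(0.936) = 1.068376, so |z| = sqrt(1.068376) = 1.0336 for both roots.
Moduli of all roots: 1.0336, 1.0336.
All moduli strictly greater than 1? Yes.
Verdict: Stationary.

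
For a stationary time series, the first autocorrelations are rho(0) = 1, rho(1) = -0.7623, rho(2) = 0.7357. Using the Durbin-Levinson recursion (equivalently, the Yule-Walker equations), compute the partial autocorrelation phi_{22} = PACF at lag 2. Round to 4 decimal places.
\phi_{22} = 0.3691

The PACF at lag k is phi_{kk}, the last component of the solution
to the Yule-Walker system G_k phi = r_k where
  (G_k)_{ij} = rho(|i - j|), (r_k)_i = rho(i), i,j = 1..k.
Equivalently, Durbin-Levinson gives phi_{kk} iteratively:
  phi_{11} = rho(1)
  phi_{kk} = [rho(k) - sum_{j=1..k-1} phi_{k-1,j} rho(k-j)]
            / [1 - sum_{j=1..k-1} phi_{k-1,j} rho(j)],
  phi_{k,j} = phi_{k-1,j} - phi_{kk} phi_{k-1,k-j},  j = 1..k-1.
Step k = 1:
  phi_11 = rho(1) = -0.7623.
Step k = 2:
  phi_22 = [rho(2) - phi_11 rho(1)] / [1 - phi_11 rho(1)] = [0.7357 - (-0.7623)(-0.7623)] / [1 - (-0.7623)(-0.7623)]
         = 0.15459871 / 0.41889871 = 0.3691.
Therefore phi_{22} = 0.3691.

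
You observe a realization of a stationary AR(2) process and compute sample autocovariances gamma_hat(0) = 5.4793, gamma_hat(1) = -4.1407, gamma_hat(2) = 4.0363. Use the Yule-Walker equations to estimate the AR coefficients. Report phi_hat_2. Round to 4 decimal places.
\hat\phi_{2} = 0.3860

The Yule-Walker equations for an AR(p) process read, in matrix form,
  Gamma_p phi = r_p,   with   (Gamma_p)_{ij} = gamma(|i - j|),
                       (r_p)_i = gamma(i),   i,j = 1..p.
Substitute the sample gammas (Toeplitz matrix and right-hand side of size 2):
  Gamma_p = [[5.4793, -4.1407], [-4.1407, 5.4793]]
  r_p     = [-4.1407, 4.0363]
Written out:
  5.4793 phi_1 - 4.1407 phi_2 = -4.1407
  -4.1407 phi_1 + 5.4793 phi_2 = 4.0363
Solve by Cramer's rule:
  det = gamma(0)^2 - gamma(1)^2 = (5.4793)^2 - (-4.1407)^2 = 30.02272849 - 17.14539649 = 12.877332
  phi_hat_1 = [gamma(1) gamma(0) - gamma(1) gamma(2)] / det = [(-4.1407)(5.4793) - (-4.1407)(4.0363)] / 12.877332 = -5.9750301 / 12.877332 = -0.464
  phi_hat_2 = [gamma(0) gamma(2) - gamma(1)^2] / det = [(5.4793)(4.0363) - (-4.1407)^2] / 12.877332 = 4.9707021 / 12.877332 = 0.386
So phi_hat = [-0.4640, 0.3860].
Therefore phi_hat_2 = 0.3860.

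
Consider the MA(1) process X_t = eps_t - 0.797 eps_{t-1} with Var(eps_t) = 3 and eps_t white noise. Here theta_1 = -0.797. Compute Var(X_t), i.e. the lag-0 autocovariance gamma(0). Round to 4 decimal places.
\gamma(0) = 4.9056

For an MA(q) process X_t = eps_t + sum_i theta_i eps_{t-i} with
Var(eps_t) = sigma^2, the variance is
  gamma(0) = sigma^2 * (1 + sum_i theta_i^2).
  sum_i theta_i^2 = (-0.797)^2 = 0.635209.
  gamma(0) = 3 * (1 + 0.635209) = 3 * 1.635209 = 4.905627, which rounds to 4.9056.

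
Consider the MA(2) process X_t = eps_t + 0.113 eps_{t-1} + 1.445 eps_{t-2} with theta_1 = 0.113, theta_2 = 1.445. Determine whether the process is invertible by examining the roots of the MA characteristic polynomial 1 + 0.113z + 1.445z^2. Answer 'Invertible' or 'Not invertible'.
\text{Not invertible}

The MA(q) characteristic polynomial is P(z) = 1 + 0.113z + 1.445z^2.
Invertibility requires all roots to lie outside the unit circle, i.e. |z| > 1 for every root.
Set 1 + (0.113) z + (1.445) z^2 = 0, i.e. a z^2 + b z + c = 0 with a = 1.445, b = 0.113, c = 1.
Discriminant D = b^2 - 4ac = (0.113)^2 - 4*(1.445)*1 = 0.012769 - (5.78) = -5.767231.
D < 0, so the roots are the complex-conjugate pair z = (-b +/- i sqrt(-D)) / (2a) = -0.0391 +/- 0.831i.
For a conjugate pair |z|^2 = z * conj(z) = (product of roots) = c/a = 1/(1.445) = 0.692042, so |z| = sqrt(0.692042) = 0.8319 for both roots.
Moduli of all roots: 0.8319, 0.8319.
All moduli strictly greater than 1? No.
Verdict: Not invertible.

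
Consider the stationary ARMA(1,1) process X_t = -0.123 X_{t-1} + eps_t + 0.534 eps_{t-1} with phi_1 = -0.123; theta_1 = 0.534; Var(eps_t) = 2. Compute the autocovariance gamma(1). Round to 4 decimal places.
\gamma(1) = 0.7798

Multiply the model equation by X_{t-k} and take expectations. With theta_0 = psi_0 = 1 and psi_j the MA(infinity) weights, this gives
  gamma(k) - sum_i phi_i gamma(k-i) = c_k,
  c_k = sigma^2 * sum_{j=k..q} theta_j psi_{j-k}   (c_k = 0 for k > q),
using gamma(-m) = gamma(m).
psi-weights needed (psi_j = theta_j + sum_i phi_i psi_{j-i}):
  psi_1 = theta_1 + phi_1 = 0.534 + (-0.123) = 0.411
Right-hand sides:
  c_0 = sigma^2 (1 + theta_1 psi_1) = 2 * (1 + (0.534)(0.411)) = 2 * 1.219474 = 2.438948
  c_1 = sigma^2 theta_1 = 2 * (0.534) = 1.068
  c_2 = 0
Equations for k = 0 and k = 1 (AR order 1):
  gamma(0) = phi_1 gamma(1) + c_0
  gamma(1) = phi_1 gamma(0) + c_1
Substituting the second into the first: gamma(0) (1 - phi_1^2) = c_0 + phi_1 c_1, so
  gamma(0) = (c_0 + phi_1 c_1) / (1 - phi_1^2) = (2.438948 + (-0.123)(1.068)) / (1 - (-0.123)^2) = 2.307584 / 0.984871 = 2.343032.
  gamma(1) = phi_1 gamma(0) + c_1 = (-0.123)(2.343032) + (1.068) = 0.779807.
Therefore gamma(1) = 0.7798 (to 4 decimal places).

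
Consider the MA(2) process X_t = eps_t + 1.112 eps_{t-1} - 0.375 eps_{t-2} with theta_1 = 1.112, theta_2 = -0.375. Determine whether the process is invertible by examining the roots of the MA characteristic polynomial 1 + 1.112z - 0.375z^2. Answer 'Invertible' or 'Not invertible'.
\text{Not invertible}

The MA(q) characteristic polynomial is P(z) = 1 + 1.112z - 0.375z^2.
Invertibility requires all roots to lie outside the unit circle, i.e. |z| > 1 for every root.
Set 1 + (1.112) z + (-0.375) z^2 = 0, i.e. a z^2 + b z + c = 0 with a = -0.375, b = 1.112, c = 1.
Discriminant D = b^2 - 4ac = (1.112)^2 - 4*(-0.375)*1 = 1.236544 - (-1.5) = 2.736544.
D >= 0, so the roots are real: z = (-b +/- sqrt(D)) / (2a) = (-1.112 +/- 1.65425) / (-0.75).
  z_1 = (-1.112 + 1.65425) / (-0.75) = -0.723,   |z_1| = 0.723.
  z_2 = (-1.112 - 1.65425) / (-0.75) = 3.6883,   |z_2| = 3.6883.
Moduli of all roots: 0.7230, 3.6883.
All moduli strictly greater than 1? No.
Verdict: Not invertible.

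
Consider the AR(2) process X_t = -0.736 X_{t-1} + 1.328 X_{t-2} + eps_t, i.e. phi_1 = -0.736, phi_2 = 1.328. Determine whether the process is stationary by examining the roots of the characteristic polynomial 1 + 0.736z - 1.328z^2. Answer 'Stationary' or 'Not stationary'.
\text{Not stationary}

The AR(p) characteristic polynomial is P(z) = 1 + 0.736z - 1.328z^2.
Stationarity requires all roots to lie outside the unit circle, i.e. |z| > 1 for every root.
Set 1 + (0.736) z + (-1.328) z^2 = 0, i.e. a z^2 + b z + c = 0 with a = -1.328, b = 0.736, c = 1.
Discriminant D = b^2 - 4ac = (0.736)^2 - 4*(-1.328)*1 = 0.541696 - (-5.312) = 5.853696.
D >= 0, so the roots are real: z = (-b +/- sqrt(D)) / (2a) = (-0.736 +/- 2.419441) / (-2.656).
  z_1 = (-0.736 + 2.419441) / (-2.656) = -0.6338,   |z_1| = 0.6338.
  z_2 = (-0.736 - 2.419441) / (-2.656) = 1.188,   |z_2| = 1.188.
Moduli of all roots: 0.6338, 1.1880.
All moduli strictly greater than 1? No.
Verdict: Not stationary.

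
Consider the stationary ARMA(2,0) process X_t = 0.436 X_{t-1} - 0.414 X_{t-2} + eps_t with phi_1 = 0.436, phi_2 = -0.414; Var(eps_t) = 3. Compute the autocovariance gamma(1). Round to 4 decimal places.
\gamma(1) = 1.2337

Multiply the model equation by X_{t-k} and take expectations. With theta_0 = psi_0 = 1 and psi_j the MA(infinity) weights, this gives
  gamma(k) - sum_i phi_i gamma(k-i) = c_k,
  c_k = sigma^2 * sum_{j=k..q} theta_j psi_{j-k}   (c_k = 0 for k > q),
using gamma(-m) = gamma(m).
Pure AR (q = 0): c_0 = sigma^2 = 3, c_k = 0 for k >= 1.
Equations for k = 0, 1, 2 (AR order 2, c_2 = 0):
  (E0) gamma(0) = phi_1 gamma(1) + phi_2 gamma(2) + c_0
  (E1) gamma(1) = phi_1 gamma(0) + phi_2 gamma(1) + c_1
  (E2) gamma(2) = phi_1 gamma(1) + phi_2 gamma(0)
From (E1): gamma(1) = A gamma(0) + B with
  A = phi_1 / (1 - phi_2) = 0.436 / 1.414 = 0.308345,   B = c_1 / (1 - phi_2) = 0 / 1.414 = 0.
Insert (E2) into (E0): gamma(0) (1 - phi_2^2) = phi_1 (1 + phi_2) gamma(1) + c_0.
  phi_1 (1 + phi_2) = (0.436)(0.586) = 0.255496,   1 - phi_2^2 = 0.828604.
Replace gamma(1) by A gamma(0) + B and collect gamma(0):
  gamma(0) [0.828604 - (0.255496)(0.308345)] = c_0 = 3
  gamma(0) * 0.749823 = 3
  gamma(0) = 3 / 0.749823 = 4.000944.
  gamma(1) = A gamma(0) = (0.308345)(4.000944) = 1.233672.
Therefore gamma(1) = 1.2337 (to 4 decimal places).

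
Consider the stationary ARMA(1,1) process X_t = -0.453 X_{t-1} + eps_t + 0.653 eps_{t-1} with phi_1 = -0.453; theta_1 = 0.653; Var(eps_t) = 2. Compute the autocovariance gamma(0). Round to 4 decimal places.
\gamma(0) = 2.1007

Multiply the model equation by X_{t-k} and take expectations. With theta_0 = psi_0 = 1 and psi_j the MA(infinity) weights, this gives
  gamma(k) - sum_i phi_i gamma(k-i) = c_k,
  c_k = sigma^2 * sum_{j=k..q} theta_j psi_{j-k}   (c_k = 0 for k > q),
using gamma(-m) = gamma(m).
psi-weights needed (psi_j = theta_j + sum_i phi_i psi_{j-i}):
  psi_1 = theta_1 + phi_1 = 0.653 + (-0.453) = 0.2
Right-hand sides:
  c_0 = sigma^2 (1 + theta_1 psi_1) = 2 * (1 + (0.653)(0.2)) = 2 * 1.1306 = 2.2612
  c_1 = sigma^2 theta_1 = 2 * (0.653) = 1.306
  c_2 = 0
Equations for k = 0 and k = 1 (AR order 1):
  gamma(0) = phi_1 gamma(1) + c_0
  gamma(1) = phi_1 gamma(0) + c_1
Substituting the second into the first: gamma(0) (1 - phi_1^2) = c_0 + phi_1 c_1, so
  gamma(0) = (c_0 + phi_1 c_1) / (1 - phi_1^2) = (2.2612 + (-0.453)(1.306)) / (1 - (-0.453)^2) = 1.669582 / 0.794791 = 2.100655.
Therefore gamma(0) = 2.1007 (to 4 decimal places).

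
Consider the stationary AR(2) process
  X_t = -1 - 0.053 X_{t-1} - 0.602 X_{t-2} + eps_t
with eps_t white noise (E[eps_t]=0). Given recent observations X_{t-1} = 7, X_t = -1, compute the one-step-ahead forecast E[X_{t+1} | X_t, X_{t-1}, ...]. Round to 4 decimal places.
E[X_{t+1} \mid \mathcal F_t] = -5.1610

For an AR(p) model X_t = c + sum_i phi_i X_{t-i} + eps_t, the
one-step-ahead conditional mean is
  E[X_{t+1} | X_t, ...] = c + sum_i phi_i X_{t+1-i}.
Substitute known values:
  E[X_{t+1} | ...] = -1 + (-0.053) * (-1) + (-0.602) * (7)
                   = -5.1610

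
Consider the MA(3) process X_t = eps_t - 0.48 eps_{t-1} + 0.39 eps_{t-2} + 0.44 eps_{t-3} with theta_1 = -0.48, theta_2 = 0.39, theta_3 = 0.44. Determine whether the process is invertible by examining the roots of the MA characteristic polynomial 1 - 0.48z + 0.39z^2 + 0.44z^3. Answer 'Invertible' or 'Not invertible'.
\text{Invertible}

The MA(q) characteristic polynomial is P(z) = 1 - 0.48z + 0.39z^2 + 0.44z^3.
Invertibility requires all roots to lie outside the unit circle, i.e. |z| > 1 for every root.
Degree 3: look for a simple real root z0 first, then factor out (1 - z/z0) and solve the remaining quadratic.
Testing z0 = -2: P(-2) = 1 + (-0.48)(-2) + (0.39)(-2)^2 + (0.44)(-2)^3
  = 1 + (0.96) + (1.56) + (-3.52) = 0.  So z_0 = -2 is a root, |z_0| = 2.
Divide out the factor (1 + 0.5 z) = (1 - z/z0) (since 1/z0 = -0.5):
  P(z) = (1 + 0.5 z)(1 + (-0.98) z + (0.88) z^2)
  [check: z-coef -0.98 - (-0.5) = -0.48; z^2-coef 0.88 - (-0.5)(-0.98) = 0.39; z^3-coef -(-0.5)(0.88) = 0.44.]
Remaining roots from the quadratic factor 1 + (-0.98) z + (0.88) z^2:
  Set 1 + (-0.98) z + (0.88) z^2 = 0, i.e. a z^2 + b z + c = 0 with a = 0.88, b = -0.98, c = 1.
  Discriminant D = b^2 - 4ac = (-0.98)^2 - 4*(0.88)*1 = 0.9604 - (3.52) = -2.5596.
  D < 0, so the roots are the complex-conjugate pair z = (-b +/- i sqrt(-D)) / (2a) = 0.5568 +/- 0.909i.
  For a conjugate pair |z|^2 = z * conj(z) = (product of roots) = c/a = 1/(0.88) = 1.136364, so |z| = sqrt(1.136364) = 1.066 for both roots.
Moduli of all roots: 2.0000, 1.0660, 1.0660.
All moduli strictly greater than 1? Yes.
Verdict: Invertible.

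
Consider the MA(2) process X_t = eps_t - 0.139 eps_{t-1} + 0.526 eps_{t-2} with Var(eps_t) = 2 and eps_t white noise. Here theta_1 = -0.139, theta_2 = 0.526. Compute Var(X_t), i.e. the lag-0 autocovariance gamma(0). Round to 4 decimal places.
\gamma(0) = 2.5920

For an MA(q) process X_t = eps_t + sum_i theta_i eps_{t-i} with
Var(eps_t) = sigma^2, the variance is
  gamma(0) = sigma^2 * (1 + sum_i theta_i^2).
  sum_i theta_i^2 = (-0.139)^2 + (0.526)^2 = 0.019321 + 0.276676 = 0.295997.
  gamma(0) = 2 * (1 + 0.295997) = 2 * 1.295997 = 2.591994, which rounds to 2.5920.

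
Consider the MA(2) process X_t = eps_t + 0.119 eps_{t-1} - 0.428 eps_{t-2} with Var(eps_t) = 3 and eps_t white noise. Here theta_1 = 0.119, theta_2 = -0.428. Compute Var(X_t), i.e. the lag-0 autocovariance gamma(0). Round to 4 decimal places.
\gamma(0) = 3.5920

For an MA(q) process X_t = eps_t + sum_i theta_i eps_{t-i} with
Var(eps_t) = sigma^2, the variance is
  gamma(0) = sigma^2 * (1 + sum_i theta_i^2).
  sum_i theta_i^2 = (0.119)^2 + (-0.428)^2 = 0.014161 + 0.183184 = 0.197345.
  gamma(0) = 3 * (1 + 0.197345) = 3 * 1.197345 = 3.592035, which rounds to 3.5920.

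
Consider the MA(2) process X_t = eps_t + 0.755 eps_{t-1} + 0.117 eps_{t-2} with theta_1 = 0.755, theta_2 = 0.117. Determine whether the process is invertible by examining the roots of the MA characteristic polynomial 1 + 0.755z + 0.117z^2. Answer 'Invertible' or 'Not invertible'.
\text{Invertible}

The MA(q) characteristic polynomial is P(z) = 1 + 0.755z + 0.117z^2.
Invertibility requires all roots to lie outside the unit circle, i.e. |z| > 1 for every root.
Set 1 + (0.755) z + (0.117) z^2 = 0, i.e. a z^2 + b z + c = 0 with a = 0.117, b = 0.755, c = 1.
Discriminant D = b^2 - 4ac = (0.755)^2 - 4*(0.117)*1 = 0.570025 - (0.468) = 0.102025.
D >= 0, so the roots are real: z = (-b +/- sqrt(D)) / (2a) = (-0.755 +/- 0.319414) / (0.234).
  z_1 = (-0.755 + 0.319414) / (0.234) = -1.8615,   |z_1| = 1.8615.
  z_2 = (-0.755 - 0.319414) / (0.234) = -4.5915,   |z_2| = 4.5915.
Moduli of all roots: 1.8615, 4.5915.
All moduli strictly greater than 1? Yes.
Verdict: Invertible.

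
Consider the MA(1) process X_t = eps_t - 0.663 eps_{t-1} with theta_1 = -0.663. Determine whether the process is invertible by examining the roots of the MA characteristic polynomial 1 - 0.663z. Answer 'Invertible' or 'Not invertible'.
\text{Invertible}

The MA(q) characteristic polynomial is P(z) = 1 - 0.663z.
Invertibility requires all roots to lie outside the unit circle, i.e. |z| > 1 for every root.
This is linear in z: 1 + (-0.663) z = 0  =>  z = -1/(-0.663) = 1.508296,  |z| = 1.508296.
Moduli of all roots: 1.5083.
All moduli strictly greater than 1? Yes.
Verdict: Invertible.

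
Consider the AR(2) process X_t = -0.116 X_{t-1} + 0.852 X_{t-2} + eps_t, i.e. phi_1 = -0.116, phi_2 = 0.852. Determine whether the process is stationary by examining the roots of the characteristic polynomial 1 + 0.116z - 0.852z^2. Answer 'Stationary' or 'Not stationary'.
\text{Stationary}

The AR(p) characteristic polynomial is P(z) = 1 + 0.116z - 0.852z^2.
Stationarity requires all roots to lie outside the unit circle, i.e. |z| > 1 for every root.
Set 1 + (0.116) z + (-0.852) z^2 = 0, i.e. a z^2 + b z + c = 0 with a = -0.852, b = 0.116, c = 1.
Discriminant D = b^2 - 4ac = (0.116)^2 - 4*(-0.852)*1 = 0.013456 - (-3.408) = 3.421456.
D >= 0, so the roots are real: z = (-b +/- sqrt(D)) / (2a) = (-0.116 +/- 1.849718) / (-1.704).
  z_1 = (-0.116 + 1.849718) / (-1.704) = -1.0174,   |z_1| = 1.0174.
  z_2 = (-0.116 - 1.849718) / (-1.704) = 1.1536,   |z_2| = 1.1536.
Moduli of all roots: 1.0174, 1.1536.
All moduli strictly greater than 1? Yes.
Verdict: Stationary.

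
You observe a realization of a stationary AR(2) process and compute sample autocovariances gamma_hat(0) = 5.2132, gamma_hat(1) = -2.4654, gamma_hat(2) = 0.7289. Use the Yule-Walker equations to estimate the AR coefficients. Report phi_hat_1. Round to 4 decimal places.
\hat\phi_{1} = -0.5240

The Yule-Walker equations for an AR(p) process read, in matrix form,
  Gamma_p phi = r_p,   with   (Gamma_p)_{ij} = gamma(|i - j|),
                       (r_p)_i = gamma(i),   i,j = 1..p.
Substitute the sample gammas (Toeplitz matrix and right-hand side of size 2):
  Gamma_p = [[5.2132, -2.4654], [-2.4654, 5.2132]]
  r_p     = [-2.4654, 0.7289]
Written out:
  5.2132 phi_1 - 2.4654 phi_2 = -2.4654
  -2.4654 phi_1 + 5.2132 phi_2 = 0.7289
Solve by Cramer's rule:
  det = gamma(0)^2 - gamma(1)^2 = (5.2132)^2 - (-2.4654)^2 = 27.17745424 - 6.07819716 = 21.09925708
  phi_hat_1 = [gamma(1) gamma(0) - gamma(1) gamma(2)] / det = [(-2.4654)(5.2132) - (-2.4654)(0.7289)] / 21.09925708 = -11.05559322 / 21.09925708 = -0.524
  phi_hat_2 = [gamma(0) gamma(2) - gamma(1)^2] / det = [(5.2132)(0.7289) - (-2.4654)^2] / 21.09925708 = -2.27829568 / 21.09925708 = -0.108
So phi_hat = [-0.5240, -0.1080].
Therefore phi_hat_1 = -0.5240.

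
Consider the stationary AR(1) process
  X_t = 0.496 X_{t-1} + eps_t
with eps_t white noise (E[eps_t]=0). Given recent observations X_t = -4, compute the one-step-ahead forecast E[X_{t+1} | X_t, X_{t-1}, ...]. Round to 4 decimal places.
E[X_{t+1} \mid \mathcal F_t] = -1.9840

For an AR(p) model X_t = c + sum_i phi_i X_{t-i} + eps_t, the
one-step-ahead conditional mean is
  E[X_{t+1} | X_t, ...] = c + sum_i phi_i X_{t+1-i}.
Substitute known values:
  E[X_{t+1} | ...] = (0.496) * (-4)
                   = -1.9840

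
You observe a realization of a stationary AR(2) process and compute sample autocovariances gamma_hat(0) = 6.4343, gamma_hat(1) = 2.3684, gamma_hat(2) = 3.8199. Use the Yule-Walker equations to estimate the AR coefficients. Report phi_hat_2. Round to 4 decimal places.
\hat\phi_{2} = 0.5300

The Yule-Walker equations for an AR(p) process read, in matrix form,
  Gamma_p phi = r_p,   with   (Gamma_p)_{ij} = gamma(|i - j|),
                       (r_p)_i = gamma(i),   i,j = 1..p.
Substitute the sample gammas (Toeplitz matrix and right-hand side of size 2):
  Gamma_p = [[6.4343, 2.3684], [2.3684, 6.4343]]
  r_p     = [2.3684, 3.8199]
Written out:
  6.4343 phi_1 + 2.3684 phi_2 = 2.3684
  2.3684 phi_1 + 6.4343 phi_2 = 3.8199
Solve by Cramer's rule:
  det = gamma(0)^2 - gamma(1)^2 = (6.4343)^2 - (2.3684)^2 = 41.40021649 - 5.60931856 = 35.79089793
  phi_hat_1 = [gamma(1) gamma(0) - gamma(1) gamma(2)] / det = [(2.3684)(6.4343) - (2.3684)(3.8199)] / 35.79089793 = 6.19194496 / 35.79089793 = 0.173
  phi_hat_2 = [gamma(0) gamma(2) - gamma(1)^2] / det = [(6.4343)(3.8199) - (2.3684)^2] / 35.79089793 = 18.96906401 / 35.79089793 = 0.53
So phi_hat = [0.1730, 0.5300].
Therefore phi_hat_2 = 0.5300.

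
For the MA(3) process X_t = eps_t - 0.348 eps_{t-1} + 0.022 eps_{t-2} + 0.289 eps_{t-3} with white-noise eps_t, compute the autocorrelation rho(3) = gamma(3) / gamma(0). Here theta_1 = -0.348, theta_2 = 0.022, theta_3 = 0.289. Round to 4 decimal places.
\rho(3) = 0.2398

For an MA(q) process with theta_0 = 1, the autocovariance is
  gamma(k) = sigma^2 * sum_{i=0..q-k} theta_i * theta_{i+k},
and rho(k) = gamma(k) / gamma(0). Sigma^2 cancels.
  numerator   = (1)*(0.289) = 0.289.
  denominator = (1)^2 + (-0.348)^2 + (0.022)^2 + (0.289)^2 = 1.205109.
  rho(3) = 0.289 / 1.205109 = 0.2398.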